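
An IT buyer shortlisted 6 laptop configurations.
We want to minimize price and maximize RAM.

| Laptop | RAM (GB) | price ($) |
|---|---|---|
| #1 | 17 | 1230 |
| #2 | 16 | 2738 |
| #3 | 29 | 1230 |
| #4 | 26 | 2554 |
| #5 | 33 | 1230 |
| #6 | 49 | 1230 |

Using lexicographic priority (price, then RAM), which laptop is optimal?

First minimize price: best is 1230, kept {#1, #3, #5, #6}.
Then maximize RAM: best is 49, kept {#6}.

#6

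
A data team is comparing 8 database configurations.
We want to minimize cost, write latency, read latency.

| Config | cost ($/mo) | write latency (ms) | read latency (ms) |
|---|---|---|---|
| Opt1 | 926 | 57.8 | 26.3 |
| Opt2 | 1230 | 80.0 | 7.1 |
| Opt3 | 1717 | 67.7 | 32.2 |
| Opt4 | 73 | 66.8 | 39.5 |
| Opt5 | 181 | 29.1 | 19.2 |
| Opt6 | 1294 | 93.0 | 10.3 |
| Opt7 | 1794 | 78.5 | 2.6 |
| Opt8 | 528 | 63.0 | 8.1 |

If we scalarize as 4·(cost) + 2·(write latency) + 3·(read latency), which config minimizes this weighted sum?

Opt1: 4·926 + 2·57.8 + 3·26.3 = 3898.5
Opt2: 4·1230 + 2·80.0 + 3·7.1 = 5101.3
Opt3: 4·1717 + 2·67.7 + 3·32.2 = 7100.0
Opt4: 4·73 + 2·66.8 + 3·39.5 = 544.1
Opt5: 4·181 + 2·29.1 + 3·19.2 = 839.8
Opt6: 4·1294 + 2·93.0 + 3·10.3 = 5392.9
Opt7: 4·1794 + 2·78.5 + 3·2.6 = 7340.8
Opt8: 4·528 + 2·63.0 + 3·8.1 = 2262.3
Lowest: Opt4 at 544.1.

Opt4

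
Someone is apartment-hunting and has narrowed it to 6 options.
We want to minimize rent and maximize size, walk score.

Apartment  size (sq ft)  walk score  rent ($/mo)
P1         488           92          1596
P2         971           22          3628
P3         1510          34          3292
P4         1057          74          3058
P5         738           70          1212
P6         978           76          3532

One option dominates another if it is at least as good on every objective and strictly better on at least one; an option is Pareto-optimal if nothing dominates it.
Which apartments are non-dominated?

P1: not dominated (best walk score).
P2: dominated by P3 (size 1510≥971, walk score 34≥22, rent 3292≤3628).
P3: not dominated (best size).
P4: not dominated.
P5: not dominated (best rent).
P6: not dominated.

P1, P3, P4, P5, P6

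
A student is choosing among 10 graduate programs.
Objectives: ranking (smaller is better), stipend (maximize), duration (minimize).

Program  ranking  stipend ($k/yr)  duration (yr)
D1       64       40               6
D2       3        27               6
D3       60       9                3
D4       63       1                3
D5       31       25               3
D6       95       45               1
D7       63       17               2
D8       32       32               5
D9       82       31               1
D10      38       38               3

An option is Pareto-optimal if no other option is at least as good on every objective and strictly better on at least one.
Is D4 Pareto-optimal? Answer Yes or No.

No

D3 vs D4: ranking 60≤63, stipend 9≥1, duration 3≤3 — D3 is at least as good on every objective and strictly better on at least one, so D3 dominates D4.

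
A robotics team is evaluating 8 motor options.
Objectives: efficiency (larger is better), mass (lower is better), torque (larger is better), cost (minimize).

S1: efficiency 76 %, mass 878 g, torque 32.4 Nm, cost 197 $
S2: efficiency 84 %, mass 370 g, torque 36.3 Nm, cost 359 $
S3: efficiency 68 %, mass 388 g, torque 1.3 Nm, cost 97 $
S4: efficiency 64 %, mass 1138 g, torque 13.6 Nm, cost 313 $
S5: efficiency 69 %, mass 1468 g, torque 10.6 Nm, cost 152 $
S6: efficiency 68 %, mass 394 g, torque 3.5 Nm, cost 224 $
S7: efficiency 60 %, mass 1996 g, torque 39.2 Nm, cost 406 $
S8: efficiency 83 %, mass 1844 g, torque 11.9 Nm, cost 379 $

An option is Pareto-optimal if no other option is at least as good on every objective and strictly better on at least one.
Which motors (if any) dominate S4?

S1: efficiency 76≥64, mass 878≤1138, torque 32.4≥13.6, cost 197≤313 — dominates S4.
Others (S2, S3, S5, S6, S7, S8) are each worse than S4 on at least one objective.

S1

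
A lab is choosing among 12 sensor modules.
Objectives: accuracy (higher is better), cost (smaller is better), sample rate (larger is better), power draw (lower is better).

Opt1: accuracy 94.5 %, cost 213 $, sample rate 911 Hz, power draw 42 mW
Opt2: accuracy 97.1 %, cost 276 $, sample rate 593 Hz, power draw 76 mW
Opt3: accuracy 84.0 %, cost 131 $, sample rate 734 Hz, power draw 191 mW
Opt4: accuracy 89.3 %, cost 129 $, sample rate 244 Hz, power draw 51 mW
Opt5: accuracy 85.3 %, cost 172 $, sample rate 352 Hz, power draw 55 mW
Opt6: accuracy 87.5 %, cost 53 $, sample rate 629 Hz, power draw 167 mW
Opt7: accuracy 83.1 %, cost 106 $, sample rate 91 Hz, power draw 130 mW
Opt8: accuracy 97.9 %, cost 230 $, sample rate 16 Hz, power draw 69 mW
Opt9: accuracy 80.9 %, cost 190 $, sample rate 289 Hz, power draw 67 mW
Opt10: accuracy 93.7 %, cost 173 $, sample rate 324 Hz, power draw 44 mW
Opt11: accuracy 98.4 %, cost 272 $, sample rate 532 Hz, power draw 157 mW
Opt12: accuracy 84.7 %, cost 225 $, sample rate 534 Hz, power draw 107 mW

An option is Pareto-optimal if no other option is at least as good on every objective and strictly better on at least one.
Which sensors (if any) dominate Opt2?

Opt1: worse on accuracy (94.5 vs 97.1).
Opt3: worse on accuracy (84.0 vs 97.1).
Opt4: worse on accuracy (89.3 vs 97.1).
Opt5: worse on accuracy (85.3 vs 97.1).
Opt6: worse on accuracy (87.5 vs 97.1).
Opt7: worse on accuracy (83.1 vs 97.1).
Opt8: worse on sample rate (16 vs 593).
Opt9: worse on accuracy (80.9 vs 97.1).
Opt10: worse on accuracy (93.7 vs 97.1).
Opt11: worse on sample rate (532 vs 593).
Opt12: worse on accuracy (84.7 vs 97.1).
No option dominates Opt2.

none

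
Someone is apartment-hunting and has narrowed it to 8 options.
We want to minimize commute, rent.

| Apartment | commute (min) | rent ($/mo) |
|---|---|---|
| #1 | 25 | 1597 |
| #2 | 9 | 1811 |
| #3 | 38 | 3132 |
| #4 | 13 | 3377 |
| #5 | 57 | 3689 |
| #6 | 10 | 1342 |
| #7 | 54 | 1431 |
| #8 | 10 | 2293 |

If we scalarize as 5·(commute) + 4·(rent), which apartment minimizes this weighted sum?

#6

#1: 5·25 + 4·1597 = 6513
#2: 5·9 + 4·1811 = 7289
#3: 5·38 + 4·3132 = 12718
#4: 5·13 + 4·3377 = 13573
#5: 5·57 + 4·3689 = 15041
#6: 5·10 + 4·1342 = 5418
#7: 5·54 + 4·1431 = 5994
#8: 5·10 + 4·2293 = 9222
Lowest: #6 at 5418.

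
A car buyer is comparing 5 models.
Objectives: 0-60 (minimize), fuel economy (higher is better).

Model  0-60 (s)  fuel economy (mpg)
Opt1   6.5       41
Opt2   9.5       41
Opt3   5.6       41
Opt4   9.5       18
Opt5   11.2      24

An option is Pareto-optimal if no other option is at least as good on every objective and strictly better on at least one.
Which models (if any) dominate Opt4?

Opt1, Opt2, Opt3

Opt1: 0-60 6.5≤9.5, fuel economy 41≥18 — dominates Opt4.
Opt2: 0-60 9.5≤9.5, fuel economy 41≥18 — dominates Opt4.
Opt3: 0-60 5.6≤9.5, fuel economy 41≥18 — dominates Opt4.
Others (Opt5) are each worse than Opt4 on at least one objective.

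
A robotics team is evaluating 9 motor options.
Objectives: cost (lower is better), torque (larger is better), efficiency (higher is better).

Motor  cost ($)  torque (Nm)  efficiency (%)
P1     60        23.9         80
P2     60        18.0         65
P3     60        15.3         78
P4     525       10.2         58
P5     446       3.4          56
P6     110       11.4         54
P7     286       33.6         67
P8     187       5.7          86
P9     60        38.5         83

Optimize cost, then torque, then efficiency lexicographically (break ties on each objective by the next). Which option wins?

First minimize cost: best is 60, kept {P1, P2, P3, P9}.
Then maximize torque: best is 38.5, kept {P9}.

P9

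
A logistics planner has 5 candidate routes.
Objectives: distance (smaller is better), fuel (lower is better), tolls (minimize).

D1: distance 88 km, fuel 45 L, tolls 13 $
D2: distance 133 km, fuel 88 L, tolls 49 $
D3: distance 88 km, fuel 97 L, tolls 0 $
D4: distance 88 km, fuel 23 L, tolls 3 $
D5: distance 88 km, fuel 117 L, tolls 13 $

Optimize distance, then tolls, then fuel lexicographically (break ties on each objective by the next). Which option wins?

First minimize distance: best is 88, kept {D1, D3, D4, D5}.
Then minimize tolls: best is 0, kept {D3}.

D3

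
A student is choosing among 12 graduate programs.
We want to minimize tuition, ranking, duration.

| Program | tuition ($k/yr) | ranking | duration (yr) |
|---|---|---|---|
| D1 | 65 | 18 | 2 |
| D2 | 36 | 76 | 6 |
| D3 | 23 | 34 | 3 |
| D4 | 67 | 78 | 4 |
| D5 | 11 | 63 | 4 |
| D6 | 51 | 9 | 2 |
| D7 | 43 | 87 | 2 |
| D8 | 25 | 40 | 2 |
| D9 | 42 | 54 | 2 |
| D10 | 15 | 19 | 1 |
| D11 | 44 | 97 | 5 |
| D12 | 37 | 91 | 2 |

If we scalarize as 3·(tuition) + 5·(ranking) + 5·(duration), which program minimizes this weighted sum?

D10

D1: 3·65 + 5·18 + 5·2 = 295
D2: 3·36 + 5·76 + 5·6 = 518
D3: 3·23 + 5·34 + 5·3 = 254
D4: 3·67 + 5·78 + 5·4 = 611
D5: 3·11 + 5·63 + 5·4 = 368
D6: 3·51 + 5·9 + 5·2 = 208
D7: 3·43 + 5·87 + 5·2 = 574
D8: 3·25 + 5·40 + 5·2 = 285
D9: 3·42 + 5·54 + 5·2 = 406
D10: 3·15 + 5·19 + 5·1 = 145
D11: 3·44 + 5·97 + 5·5 = 642
D12: 3·37 + 5·91 + 5·2 = 576
Lowest: D10 at 145.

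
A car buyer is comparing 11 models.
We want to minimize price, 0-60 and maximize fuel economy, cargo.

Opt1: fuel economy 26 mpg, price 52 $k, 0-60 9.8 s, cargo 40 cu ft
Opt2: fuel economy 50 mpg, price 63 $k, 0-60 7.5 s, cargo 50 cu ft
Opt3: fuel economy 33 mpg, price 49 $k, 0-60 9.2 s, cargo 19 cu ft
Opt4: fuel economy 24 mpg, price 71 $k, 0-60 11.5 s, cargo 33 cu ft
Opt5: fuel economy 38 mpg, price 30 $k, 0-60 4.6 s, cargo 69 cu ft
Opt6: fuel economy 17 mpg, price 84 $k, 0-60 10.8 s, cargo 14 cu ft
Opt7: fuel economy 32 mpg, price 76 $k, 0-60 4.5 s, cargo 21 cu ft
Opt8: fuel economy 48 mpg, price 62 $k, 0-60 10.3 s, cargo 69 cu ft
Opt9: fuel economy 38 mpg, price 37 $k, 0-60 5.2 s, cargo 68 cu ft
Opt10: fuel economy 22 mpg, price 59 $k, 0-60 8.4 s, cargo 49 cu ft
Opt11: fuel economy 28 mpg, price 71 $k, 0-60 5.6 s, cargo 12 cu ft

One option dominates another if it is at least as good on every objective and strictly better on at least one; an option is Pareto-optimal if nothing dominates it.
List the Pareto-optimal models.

Opt2, Opt5, Opt7, Opt8

Opt1: dominated by Opt5 (fuel economy 38≥26, price 30≤52, 0-60 4.6≤9.8, cargo 69≥40).
Opt2: not dominated (best fuel economy).
Opt3: dominated by Opt5 (fuel economy 38≥33, price 30≤49, 0-60 4.6≤9.2, cargo 69≥19).
Opt4: dominated by Opt1 (fuel economy 26≥24, price 52≤71, 0-60 9.8≤11.5, cargo 40≥33).
Opt5: not dominated (best price).
Opt6: dominated by Opt1 (fuel economy 26≥17, price 52≤84, 0-60 9.8≤10.8, cargo 40≥14).
Opt7: not dominated (best 0-60).
Opt8: not dominated.
Opt9: dominated by Opt5 (fuel economy 38≥38, price 30≤37, 0-60 4.6≤5.2, cargo 69≥68).
Opt10: dominated by Opt5 (fuel economy 38≥22, price 30≤59, 0-60 4.6≤8.4, cargo 69≥49).
Opt11: dominated by Opt5 (fuel economy 38≥28, price 30≤71, 0-60 4.6≤5.6, cargo 69≥12).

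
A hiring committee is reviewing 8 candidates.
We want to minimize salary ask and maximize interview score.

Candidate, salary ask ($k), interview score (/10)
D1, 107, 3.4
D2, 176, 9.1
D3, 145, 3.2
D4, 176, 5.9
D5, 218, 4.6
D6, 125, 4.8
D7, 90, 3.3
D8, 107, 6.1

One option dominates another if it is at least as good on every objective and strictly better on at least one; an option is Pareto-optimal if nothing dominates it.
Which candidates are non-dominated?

D1: dominated by D8 (salary ask 107≤107, interview score 6.1≥3.4).
D2: not dominated (best interview score).
D3: dominated by D1 (salary ask 107≤145, interview score 3.4≥3.2).
D4: dominated by D2 (salary ask 176≤176, interview score 9.1≥5.9).
D5: dominated by D2 (salary ask 176≤218, interview score 9.1≥4.6).
D6: dominated by D8 (salary ask 107≤125, interview score 6.1≥4.8).
D7: not dominated (best salary ask).
D8: not dominated.

D2, D7, D8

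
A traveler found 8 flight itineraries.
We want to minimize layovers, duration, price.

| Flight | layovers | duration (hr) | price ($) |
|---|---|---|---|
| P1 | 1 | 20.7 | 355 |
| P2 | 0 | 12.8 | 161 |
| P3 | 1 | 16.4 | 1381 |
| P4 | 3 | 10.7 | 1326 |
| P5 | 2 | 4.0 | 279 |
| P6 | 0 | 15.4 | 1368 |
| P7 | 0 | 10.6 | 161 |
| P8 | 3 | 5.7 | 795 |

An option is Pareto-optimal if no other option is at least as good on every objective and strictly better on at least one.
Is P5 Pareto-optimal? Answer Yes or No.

P1: worse on duration (20.7 vs 4.0).
P2: worse on duration (12.8 vs 4.0).
P3: worse on duration (16.4 vs 4.0).
P4: worse on layovers (3 vs 2).
P6: worse on duration (15.4 vs 4.0).
P7: worse on duration (10.6 vs 4.0).
P8: worse on layovers (3 vs 2).
No option is at least as good as P5 on every objective and strictly better on one.

Yes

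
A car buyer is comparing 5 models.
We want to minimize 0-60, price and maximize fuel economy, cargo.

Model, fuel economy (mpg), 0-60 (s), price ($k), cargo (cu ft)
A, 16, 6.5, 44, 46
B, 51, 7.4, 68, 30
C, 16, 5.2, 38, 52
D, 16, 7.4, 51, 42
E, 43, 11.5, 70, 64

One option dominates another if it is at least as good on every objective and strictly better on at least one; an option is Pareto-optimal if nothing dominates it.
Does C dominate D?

C vs D: fuel economy 16≥16, 0-60 5.2≤7.4, price 38≤51, cargo 52≥42 — C is at least as good on every objective with at least one strict improvement.

Yes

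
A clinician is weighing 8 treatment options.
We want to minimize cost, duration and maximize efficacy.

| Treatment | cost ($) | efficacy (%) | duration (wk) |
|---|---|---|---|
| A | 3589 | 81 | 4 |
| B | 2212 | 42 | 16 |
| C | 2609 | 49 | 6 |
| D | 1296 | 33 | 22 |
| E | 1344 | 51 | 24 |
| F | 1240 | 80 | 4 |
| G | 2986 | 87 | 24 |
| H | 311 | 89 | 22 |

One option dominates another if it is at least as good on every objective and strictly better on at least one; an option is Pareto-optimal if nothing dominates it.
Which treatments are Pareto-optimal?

A, F, H

A: not dominated.
B: dominated by F (cost 1240≤2212, efficacy 80≥42, duration 4≤16).
C: dominated by F (cost 1240≤2609, efficacy 80≥49, duration 4≤6).
D: dominated by F (cost 1240≤1296, efficacy 80≥33, duration 4≤22).
E: dominated by F (cost 1240≤1344, efficacy 80≥51, duration 4≤24).
F: not dominated.
G: dominated by H (cost 311≤2986, efficacy 89≥87, duration 22≤24).
H: not dominated (best cost).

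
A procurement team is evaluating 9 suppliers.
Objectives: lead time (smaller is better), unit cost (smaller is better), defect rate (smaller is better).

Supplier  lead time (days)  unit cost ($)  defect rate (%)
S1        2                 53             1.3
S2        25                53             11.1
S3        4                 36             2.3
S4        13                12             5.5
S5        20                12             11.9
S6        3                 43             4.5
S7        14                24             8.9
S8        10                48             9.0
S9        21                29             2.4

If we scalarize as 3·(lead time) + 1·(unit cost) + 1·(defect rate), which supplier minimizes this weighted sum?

S1: 3·2 + 1·53 + 1·1.3 = 60.3
S2: 3·25 + 1·53 + 1·11.1 = 139.1
S3: 3·4 + 1·36 + 1·2.3 = 50.3
S4: 3·13 + 1·12 + 1·5.5 = 56.5
S5: 3·20 + 1·12 + 1·11.9 = 83.9
S6: 3·3 + 1·43 + 1·4.5 = 56.5
S7: 3·14 + 1·24 + 1·8.9 = 74.9
S8: 3·10 + 1·48 + 1·9.0 = 87.0
S9: 3·21 + 1·29 + 1·2.4 = 94.4
Lowest: S3 at 50.3.

S3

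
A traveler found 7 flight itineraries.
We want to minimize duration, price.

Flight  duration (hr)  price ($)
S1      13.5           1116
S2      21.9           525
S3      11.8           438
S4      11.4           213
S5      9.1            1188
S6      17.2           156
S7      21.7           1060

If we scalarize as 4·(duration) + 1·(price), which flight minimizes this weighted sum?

S1: 4·13.5 + 1·1116 = 1170.0
S2: 4·21.9 + 1·525 = 612.6
S3: 4·11.8 + 1·438 = 485.2
S4: 4·11.4 + 1·213 = 258.6
S5: 4·9.1 + 1·1188 = 1224.4
S6: 4·17.2 + 1·156 = 224.8
S7: 4·21.7 + 1·1060 = 1146.8
Lowest: S6 at 224.8.

S6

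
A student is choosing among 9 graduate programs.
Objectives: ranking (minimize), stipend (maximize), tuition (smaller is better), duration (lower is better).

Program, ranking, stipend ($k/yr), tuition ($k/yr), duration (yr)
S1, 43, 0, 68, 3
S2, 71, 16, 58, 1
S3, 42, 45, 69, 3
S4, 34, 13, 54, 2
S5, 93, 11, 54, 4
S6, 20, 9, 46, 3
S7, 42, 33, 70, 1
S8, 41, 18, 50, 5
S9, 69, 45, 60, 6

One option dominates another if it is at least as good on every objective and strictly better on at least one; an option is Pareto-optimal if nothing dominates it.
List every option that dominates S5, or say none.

S4: ranking 34≤93, stipend 13≥11, tuition 54≤54, duration 2≤4 — dominates S5.
Others (S1, S2, S3, S6, S7, S8, S9) are each worse than S5 on at least one objective.

S4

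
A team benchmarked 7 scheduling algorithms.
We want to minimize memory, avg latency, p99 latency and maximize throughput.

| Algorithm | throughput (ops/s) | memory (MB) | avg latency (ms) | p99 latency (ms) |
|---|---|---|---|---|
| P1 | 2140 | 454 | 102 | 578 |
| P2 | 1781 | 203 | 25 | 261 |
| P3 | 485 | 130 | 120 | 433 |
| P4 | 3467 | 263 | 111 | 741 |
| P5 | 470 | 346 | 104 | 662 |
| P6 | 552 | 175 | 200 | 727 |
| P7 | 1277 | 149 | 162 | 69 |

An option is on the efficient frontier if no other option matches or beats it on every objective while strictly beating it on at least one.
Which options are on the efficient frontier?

P1, P2, P3, P4, P7

P1: not dominated.
P2: not dominated (best avg latency).
P3: not dominated (best memory).
P4: not dominated (best throughput).
P5: dominated by P2 (throughput 1781≥470, memory 203≤346, avg latency 25≤104, p99 latency 261≤662).
P6: dominated by P7 (throughput 1277≥552, memory 149≤175, avg latency 162≤200, p99 latency 69≤727).
P7: not dominated (best p99 latency).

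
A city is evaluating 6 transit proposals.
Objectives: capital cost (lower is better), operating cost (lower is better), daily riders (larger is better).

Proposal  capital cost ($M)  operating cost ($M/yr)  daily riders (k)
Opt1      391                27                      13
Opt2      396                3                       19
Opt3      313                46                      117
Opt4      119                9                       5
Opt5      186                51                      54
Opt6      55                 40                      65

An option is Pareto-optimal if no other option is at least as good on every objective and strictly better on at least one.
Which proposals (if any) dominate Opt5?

Opt6

Opt6: capital cost 55≤186, operating cost 40≤51, daily riders 65≥54 — dominates Opt5.
Others (Opt1, Opt2, Opt3, Opt4) are each worse than Opt5 on at least one objective.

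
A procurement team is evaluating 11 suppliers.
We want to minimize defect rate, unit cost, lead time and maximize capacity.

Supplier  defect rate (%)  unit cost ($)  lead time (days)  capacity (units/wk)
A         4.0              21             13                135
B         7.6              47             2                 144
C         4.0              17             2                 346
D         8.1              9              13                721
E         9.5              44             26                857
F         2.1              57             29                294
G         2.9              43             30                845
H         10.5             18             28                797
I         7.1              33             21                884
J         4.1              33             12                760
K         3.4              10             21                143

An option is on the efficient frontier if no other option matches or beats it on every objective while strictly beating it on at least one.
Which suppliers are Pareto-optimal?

C, D, F, G, H, I, J, K

A: dominated by C (defect rate 4.0≤4.0, unit cost 17≤21, lead time 2≤13, capacity 346≥135).
B: dominated by C (defect rate 4.0≤7.6, unit cost 17≤47, lead time 2≤2, capacity 346≥144).
C: not dominated.
D: not dominated (best unit cost).
E: dominated by I (defect rate 7.1≤9.5, unit cost 33≤44, lead time 21≤26, capacity 884≥857).
F: not dominated (best defect rate).
G: not dominated.
H: not dominated.
I: not dominated (best capacity).
J: not dominated.
K: not dominated.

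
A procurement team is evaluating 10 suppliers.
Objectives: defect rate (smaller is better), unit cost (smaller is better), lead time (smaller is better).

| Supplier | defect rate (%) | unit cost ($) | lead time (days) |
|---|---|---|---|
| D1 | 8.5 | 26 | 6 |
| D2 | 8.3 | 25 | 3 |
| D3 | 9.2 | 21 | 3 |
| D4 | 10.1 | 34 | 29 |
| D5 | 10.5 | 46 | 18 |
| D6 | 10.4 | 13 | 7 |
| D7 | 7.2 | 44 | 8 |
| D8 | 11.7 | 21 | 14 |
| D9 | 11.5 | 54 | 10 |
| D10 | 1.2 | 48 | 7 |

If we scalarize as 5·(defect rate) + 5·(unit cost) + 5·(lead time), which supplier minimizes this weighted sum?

D6

D1: 5·8.5 + 5·26 + 5·6 = 202.5
D2: 5·8.3 + 5·25 + 5·3 = 181.5
D3: 5·9.2 + 5·21 + 5·3 = 166.0
D4: 5·10.1 + 5·34 + 5·29 = 365.5
D5: 5·10.5 + 5·46 + 5·18 = 372.5
D6: 5·10.4 + 5·13 + 5·7 = 152.0
D7: 5·7.2 + 5·44 + 5·8 = 296.0
D8: 5·11.7 + 5·21 + 5·14 = 233.5
D9: 5·11.5 + 5·54 + 5·10 = 377.5
D10: 5·1.2 + 5·48 + 5·7 = 281.0
Lowest: D6 at 152.0.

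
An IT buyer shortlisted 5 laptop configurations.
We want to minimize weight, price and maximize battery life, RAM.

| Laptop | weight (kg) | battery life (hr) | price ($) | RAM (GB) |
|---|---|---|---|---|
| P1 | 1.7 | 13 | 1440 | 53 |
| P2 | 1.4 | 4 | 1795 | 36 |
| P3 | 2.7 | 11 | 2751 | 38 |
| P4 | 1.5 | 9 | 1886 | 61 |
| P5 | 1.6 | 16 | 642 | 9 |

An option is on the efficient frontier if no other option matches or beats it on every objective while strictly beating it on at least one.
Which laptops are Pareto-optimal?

P1: not dominated.
P2: not dominated (best weight).
P3: dominated by P1 (weight 1.7≤2.7, battery life 13≥11, price 1440≤2751, RAM 53≥38).
P4: not dominated (best RAM).
P5: not dominated (best battery life).

P1, P2, P4, P5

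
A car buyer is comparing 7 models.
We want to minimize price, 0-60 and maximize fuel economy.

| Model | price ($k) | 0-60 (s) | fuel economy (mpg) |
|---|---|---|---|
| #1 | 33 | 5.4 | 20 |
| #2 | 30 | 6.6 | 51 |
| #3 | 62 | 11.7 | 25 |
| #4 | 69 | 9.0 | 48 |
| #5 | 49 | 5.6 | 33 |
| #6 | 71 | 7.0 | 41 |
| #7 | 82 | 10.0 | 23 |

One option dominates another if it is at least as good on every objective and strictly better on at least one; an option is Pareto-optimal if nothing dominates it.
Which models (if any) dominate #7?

#2, #4, #5, #6

#2: price 30≤82, 0-60 6.6≤10.0, fuel economy 51≥23 — dominates #7.
#4: price 69≤82, 0-60 9.0≤10.0, fuel economy 48≥23 — dominates #7.
#5: price 49≤82, 0-60 5.6≤10.0, fuel economy 33≥23 — dominates #7.
#6: price 71≤82, 0-60 7.0≤10.0, fuel economy 41≥23 — dominates #7.
Others (#1, #3) are each worse than #7 on at least one objective.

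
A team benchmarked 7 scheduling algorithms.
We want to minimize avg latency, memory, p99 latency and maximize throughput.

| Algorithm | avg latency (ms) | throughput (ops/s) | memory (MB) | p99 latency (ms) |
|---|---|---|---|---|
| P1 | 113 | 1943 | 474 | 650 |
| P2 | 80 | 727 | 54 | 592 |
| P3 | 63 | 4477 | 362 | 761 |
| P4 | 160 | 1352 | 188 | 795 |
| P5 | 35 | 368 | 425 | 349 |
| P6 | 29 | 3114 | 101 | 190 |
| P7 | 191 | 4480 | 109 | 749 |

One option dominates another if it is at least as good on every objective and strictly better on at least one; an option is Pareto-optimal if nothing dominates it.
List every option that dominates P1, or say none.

P6

P6: avg latency 29≤113, throughput 3114≥1943, memory 101≤474, p99 latency 190≤650 — dominates P1.
Others (P2, P3, P4, P5, P7) are each worse than P1 on at least one objective.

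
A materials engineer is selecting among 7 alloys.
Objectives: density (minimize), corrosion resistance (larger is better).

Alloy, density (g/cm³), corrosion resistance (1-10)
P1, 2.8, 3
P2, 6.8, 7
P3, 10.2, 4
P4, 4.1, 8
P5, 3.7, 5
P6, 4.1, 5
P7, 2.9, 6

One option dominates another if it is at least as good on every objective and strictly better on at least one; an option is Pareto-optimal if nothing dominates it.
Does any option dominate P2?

P4 vs P2: density 4.1≤6.8, corrosion resistance 8≥7 — P4 is at least as good on every objective and strictly better on at least one, so P4 dominates P2.

Yes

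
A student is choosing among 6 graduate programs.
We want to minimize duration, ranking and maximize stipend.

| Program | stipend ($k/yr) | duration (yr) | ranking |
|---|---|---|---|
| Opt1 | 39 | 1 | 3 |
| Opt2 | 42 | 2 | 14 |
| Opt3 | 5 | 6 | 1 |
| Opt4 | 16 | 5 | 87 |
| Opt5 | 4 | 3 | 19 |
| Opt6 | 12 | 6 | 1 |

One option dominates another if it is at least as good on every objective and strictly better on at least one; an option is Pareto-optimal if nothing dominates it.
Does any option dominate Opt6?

No

Opt1: worse on ranking (3 vs 1).
Opt2: worse on ranking (14 vs 1).
Opt3: worse on stipend (5 vs 12).
Opt4: worse on ranking (87 vs 1).
Opt5: worse on stipend (4 vs 12).
No option is at least as good as Opt6 on every objective and strictly better on one.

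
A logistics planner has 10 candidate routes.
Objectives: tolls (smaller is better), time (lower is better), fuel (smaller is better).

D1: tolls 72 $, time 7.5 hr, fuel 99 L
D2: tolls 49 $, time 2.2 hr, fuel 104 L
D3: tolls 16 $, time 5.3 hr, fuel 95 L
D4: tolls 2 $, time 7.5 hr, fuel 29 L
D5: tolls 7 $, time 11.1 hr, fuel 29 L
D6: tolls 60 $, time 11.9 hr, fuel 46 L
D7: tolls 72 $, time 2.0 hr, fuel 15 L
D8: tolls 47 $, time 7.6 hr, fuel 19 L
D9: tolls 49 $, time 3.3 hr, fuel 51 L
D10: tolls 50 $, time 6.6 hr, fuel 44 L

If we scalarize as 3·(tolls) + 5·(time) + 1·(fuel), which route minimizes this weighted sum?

D4

D1: 3·72 + 5·7.5 + 1·99 = 352.5
D2: 3·49 + 5·2.2 + 1·104 = 262.0
D3: 3·16 + 5·5.3 + 1·95 = 169.5
D4: 3·2 + 5·7.5 + 1·29 = 72.5
D5: 3·7 + 5·11.1 + 1·29 = 105.5
D6: 3·60 + 5·11.9 + 1·46 = 285.5
D7: 3·72 + 5·2.0 + 1·15 = 241.0
D8: 3·47 + 5·7.6 + 1·19 = 198.0
D9: 3·49 + 5·3.3 + 1·51 = 214.5
D10: 3·50 + 5·6.6 + 1·44 = 227.0
Lowest: D4 at 72.5.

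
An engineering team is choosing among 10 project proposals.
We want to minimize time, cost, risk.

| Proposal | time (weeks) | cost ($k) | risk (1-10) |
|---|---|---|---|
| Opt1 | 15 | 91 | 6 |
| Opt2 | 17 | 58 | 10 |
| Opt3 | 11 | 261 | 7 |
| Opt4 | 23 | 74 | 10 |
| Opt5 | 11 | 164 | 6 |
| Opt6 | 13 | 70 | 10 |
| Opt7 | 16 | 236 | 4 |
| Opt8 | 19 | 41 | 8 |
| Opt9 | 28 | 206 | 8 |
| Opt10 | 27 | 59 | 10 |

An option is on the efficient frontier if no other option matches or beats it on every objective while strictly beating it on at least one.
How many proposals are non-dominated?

Opt1: not dominated.
Opt2: not dominated.
Opt3: dominated by Opt5 (time 11≤11, cost 164≤261, risk 6≤7).
Opt4: dominated by Opt2 (time 17≤23, cost 58≤74, risk 10≤10).
Opt5: not dominated.
Opt6: not dominated.
Opt7: not dominated (best risk).
Opt8: not dominated (best cost).
Opt9: dominated by Opt1 (time 15≤28, cost 91≤206, risk 6≤8).
Opt10: dominated by Opt2 (time 17≤27, cost 58≤59, risk 10≤10).
Pareto-optimal: Opt1, Opt2, Opt5, Opt6, Opt7, Opt8 → 6.

6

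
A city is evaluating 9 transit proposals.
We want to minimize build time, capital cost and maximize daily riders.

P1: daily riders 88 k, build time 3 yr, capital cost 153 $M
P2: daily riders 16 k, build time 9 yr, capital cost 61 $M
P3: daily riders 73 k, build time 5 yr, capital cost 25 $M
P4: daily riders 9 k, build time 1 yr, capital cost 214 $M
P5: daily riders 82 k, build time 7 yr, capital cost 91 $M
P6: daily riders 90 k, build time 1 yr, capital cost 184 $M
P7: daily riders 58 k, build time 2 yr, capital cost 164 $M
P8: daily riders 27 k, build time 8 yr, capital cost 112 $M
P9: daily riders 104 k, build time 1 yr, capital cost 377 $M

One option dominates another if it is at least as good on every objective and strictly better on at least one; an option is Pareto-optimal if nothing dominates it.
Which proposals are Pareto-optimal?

P1, P3, P5, P6, P7, P9

P1: not dominated.
P2: dominated by P3 (daily riders 73≥16, build time 5≤9, capital cost 25≤61).
P3: not dominated (best capital cost).
P4: dominated by P6 (daily riders 90≥9, build time 1≤1, capital cost 184≤214).
P5: not dominated.
P6: not dominated.
P7: not dominated.
P8: dominated by P3 (daily riders 73≥27, build time 5≤8, capital cost 25≤112).
P9: not dominated (best daily riders).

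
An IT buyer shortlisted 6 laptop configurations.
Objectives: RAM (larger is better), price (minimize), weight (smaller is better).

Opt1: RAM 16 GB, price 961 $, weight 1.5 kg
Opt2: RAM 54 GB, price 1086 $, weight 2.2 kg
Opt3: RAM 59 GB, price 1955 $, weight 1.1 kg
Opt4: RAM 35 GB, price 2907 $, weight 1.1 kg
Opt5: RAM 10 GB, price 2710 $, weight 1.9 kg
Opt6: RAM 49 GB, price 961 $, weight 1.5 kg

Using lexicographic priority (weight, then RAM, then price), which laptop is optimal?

Opt3

First minimize weight: best is 1.1, kept {Opt3, Opt4}.
Then maximize RAM: best is 59, kept {Opt3}.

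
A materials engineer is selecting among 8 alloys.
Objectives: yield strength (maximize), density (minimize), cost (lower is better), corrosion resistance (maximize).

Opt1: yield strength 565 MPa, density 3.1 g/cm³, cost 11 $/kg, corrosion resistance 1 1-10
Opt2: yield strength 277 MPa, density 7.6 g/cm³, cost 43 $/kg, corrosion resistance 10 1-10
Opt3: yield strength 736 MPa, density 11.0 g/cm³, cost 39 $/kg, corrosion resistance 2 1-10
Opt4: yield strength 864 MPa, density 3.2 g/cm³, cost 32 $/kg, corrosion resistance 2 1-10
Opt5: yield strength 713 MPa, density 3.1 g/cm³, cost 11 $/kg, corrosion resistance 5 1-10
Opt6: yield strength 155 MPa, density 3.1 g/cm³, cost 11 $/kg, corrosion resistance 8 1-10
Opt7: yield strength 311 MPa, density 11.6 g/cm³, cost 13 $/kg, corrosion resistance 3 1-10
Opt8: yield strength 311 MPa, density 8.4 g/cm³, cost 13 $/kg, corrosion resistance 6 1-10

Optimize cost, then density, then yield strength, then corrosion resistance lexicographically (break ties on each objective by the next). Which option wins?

First minimize cost: best is 11, kept {Opt1, Opt5, Opt6}.
Then minimize density: best is 3.1, kept {Opt1, Opt5, Opt6}.
Then maximize yield strength: best is 713, kept {Opt5}.

Opt5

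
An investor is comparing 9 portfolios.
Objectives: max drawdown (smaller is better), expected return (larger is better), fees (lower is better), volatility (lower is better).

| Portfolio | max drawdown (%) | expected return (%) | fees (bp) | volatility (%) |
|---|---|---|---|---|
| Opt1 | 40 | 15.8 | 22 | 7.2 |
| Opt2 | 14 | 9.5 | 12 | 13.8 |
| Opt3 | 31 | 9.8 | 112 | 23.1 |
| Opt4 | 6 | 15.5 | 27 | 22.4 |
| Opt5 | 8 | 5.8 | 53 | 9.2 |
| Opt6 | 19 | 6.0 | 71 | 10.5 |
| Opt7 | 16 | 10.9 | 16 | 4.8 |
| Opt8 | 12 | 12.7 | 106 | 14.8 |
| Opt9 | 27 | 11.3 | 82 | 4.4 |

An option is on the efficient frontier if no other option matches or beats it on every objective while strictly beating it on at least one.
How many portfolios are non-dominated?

Opt1: not dominated (best expected return).
Opt2: not dominated (best fees).
Opt3: dominated by Opt4 (max drawdown 6≤31, expected return 15.5≥9.8, fees 27≤112, volatility 22.4≤23.1).
Opt4: not dominated (best max drawdown).
Opt5: not dominated.
Opt6: dominated by Opt7 (max drawdown 16≤19, expected return 10.9≥6.0, fees 16≤71, volatility 4.8≤10.5).
Opt7: not dominated.
Opt8: not dominated.
Opt9: not dominated (best volatility).
Pareto-optimal: Opt1, Opt2, Opt4, Opt5, Opt7, Opt8, Opt9 → 7.

7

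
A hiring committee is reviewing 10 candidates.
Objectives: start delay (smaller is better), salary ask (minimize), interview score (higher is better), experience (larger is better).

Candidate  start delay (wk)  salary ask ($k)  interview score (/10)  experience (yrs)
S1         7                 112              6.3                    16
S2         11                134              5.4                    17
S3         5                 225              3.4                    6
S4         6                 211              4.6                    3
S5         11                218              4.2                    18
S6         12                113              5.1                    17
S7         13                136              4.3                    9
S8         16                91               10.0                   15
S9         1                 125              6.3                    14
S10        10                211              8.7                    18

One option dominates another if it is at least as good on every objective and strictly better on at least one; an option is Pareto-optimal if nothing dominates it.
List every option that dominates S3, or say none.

S9

S9: start delay 1≤5, salary ask 125≤225, interview score 6.3≥3.4, experience 14≥6 — dominates S3.
Others (S1, S2, S4, S5, S6, S7, S8, S10) are each worse than S3 on at least one objective.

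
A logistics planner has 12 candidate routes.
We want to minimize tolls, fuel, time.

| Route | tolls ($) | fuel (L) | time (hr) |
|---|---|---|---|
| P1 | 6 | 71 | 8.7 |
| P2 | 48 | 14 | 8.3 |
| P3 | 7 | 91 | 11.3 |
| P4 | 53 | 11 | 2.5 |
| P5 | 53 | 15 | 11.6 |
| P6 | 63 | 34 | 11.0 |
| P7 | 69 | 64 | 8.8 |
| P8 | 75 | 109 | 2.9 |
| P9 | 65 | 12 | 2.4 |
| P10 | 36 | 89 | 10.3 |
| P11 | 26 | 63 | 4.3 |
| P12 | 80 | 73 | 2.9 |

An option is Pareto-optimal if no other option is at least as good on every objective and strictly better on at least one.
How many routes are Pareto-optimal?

P1: not dominated (best tolls).
P2: not dominated.
P3: dominated by P1 (tolls 6≤7, fuel 71≤91, time 8.7≤11.3).
P4: not dominated (best fuel).
P5: dominated by P2 (tolls 48≤53, fuel 14≤15, time 8.3≤11.6).
P6: dominated by P2 (tolls 48≤63, fuel 14≤34, time 8.3≤11.0).
P7: dominated by P2 (tolls 48≤69, fuel 14≤64, time 8.3≤8.8).
P8: dominated by P4 (tolls 53≤75, fuel 11≤109, time 2.5≤2.9).
P9: not dominated (best time).
P10: dominated by P1 (tolls 6≤36, fuel 71≤89, time 8.7≤10.3).
P11: not dominated.
P12: dominated by P4 (tolls 53≤80, fuel 11≤73, time 2.5≤2.9).
Pareto-optimal: P1, P2, P4, P9, P11 → 5.

5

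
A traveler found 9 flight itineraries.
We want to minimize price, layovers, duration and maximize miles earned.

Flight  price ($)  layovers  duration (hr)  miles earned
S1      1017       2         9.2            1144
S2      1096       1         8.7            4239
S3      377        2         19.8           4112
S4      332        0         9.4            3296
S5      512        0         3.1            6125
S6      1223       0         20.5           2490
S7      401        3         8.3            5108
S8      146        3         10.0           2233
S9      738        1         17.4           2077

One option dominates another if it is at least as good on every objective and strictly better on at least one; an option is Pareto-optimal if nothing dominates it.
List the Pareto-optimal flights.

S3, S4, S5, S7, S8

S1: dominated by S5 (price 512≤1017, layovers 0≤2, duration 3.1≤9.2, miles earned 6125≥1144).
S2: dominated by S5 (price 512≤1096, layovers 0≤1, duration 3.1≤8.7, miles earned 6125≥4239).
S3: not dominated.
S4: not dominated.
S5: not dominated (best duration).
S6: dominated by S4 (price 332≤1223, layovers 0≤0, duration 9.4≤20.5, miles earned 3296≥2490).
S7: not dominated.
S8: not dominated (best price).
S9: dominated by S4 (price 332≤738, layovers 0≤1, duration 9.4≤17.4, miles earned 3296≥2077).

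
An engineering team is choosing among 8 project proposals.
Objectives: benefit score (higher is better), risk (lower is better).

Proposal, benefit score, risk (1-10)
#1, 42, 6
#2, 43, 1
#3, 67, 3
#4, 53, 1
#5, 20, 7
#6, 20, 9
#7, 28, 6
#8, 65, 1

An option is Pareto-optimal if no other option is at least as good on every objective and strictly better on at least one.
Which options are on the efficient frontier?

#1: dominated by #2 (benefit score 43≥42, risk 1≤6).
#2: dominated by #4 (benefit score 53≥43, risk 1≤1).
#3: not dominated (best benefit score).
#4: dominated by #8 (benefit score 65≥53, risk 1≤1).
#5: dominated by #1 (benefit score 42≥20, risk 6≤7).
#6: dominated by #1 (benefit score 42≥20, risk 6≤9).
#7: dominated by #1 (benefit score 42≥28, risk 6≤6).
#8: not dominated.

#3, #8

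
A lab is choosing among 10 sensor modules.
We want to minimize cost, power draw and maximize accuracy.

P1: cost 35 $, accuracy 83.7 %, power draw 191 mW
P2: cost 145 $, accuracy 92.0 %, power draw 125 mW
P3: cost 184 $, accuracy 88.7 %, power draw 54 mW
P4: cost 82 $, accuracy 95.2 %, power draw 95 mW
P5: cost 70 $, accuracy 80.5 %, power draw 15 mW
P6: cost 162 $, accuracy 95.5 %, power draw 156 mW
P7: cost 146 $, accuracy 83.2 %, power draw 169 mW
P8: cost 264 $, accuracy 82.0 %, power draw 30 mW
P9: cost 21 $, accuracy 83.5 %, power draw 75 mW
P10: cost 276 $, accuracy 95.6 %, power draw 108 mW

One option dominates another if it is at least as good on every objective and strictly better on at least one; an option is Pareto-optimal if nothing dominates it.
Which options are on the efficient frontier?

P1: not dominated.
P2: dominated by P4 (cost 82≤145, accuracy 95.2≥92.0, power draw 95≤125).
P3: not dominated.
P4: not dominated.
P5: not dominated (best power draw).
P6: not dominated.
P7: dominated by P2 (cost 145≤146, accuracy 92.0≥83.2, power draw 125≤169).
P8: not dominated.
P9: not dominated (best cost).
P10: not dominated (best accuracy).

P1, P3, P4, P5, P6, P8, P9, P10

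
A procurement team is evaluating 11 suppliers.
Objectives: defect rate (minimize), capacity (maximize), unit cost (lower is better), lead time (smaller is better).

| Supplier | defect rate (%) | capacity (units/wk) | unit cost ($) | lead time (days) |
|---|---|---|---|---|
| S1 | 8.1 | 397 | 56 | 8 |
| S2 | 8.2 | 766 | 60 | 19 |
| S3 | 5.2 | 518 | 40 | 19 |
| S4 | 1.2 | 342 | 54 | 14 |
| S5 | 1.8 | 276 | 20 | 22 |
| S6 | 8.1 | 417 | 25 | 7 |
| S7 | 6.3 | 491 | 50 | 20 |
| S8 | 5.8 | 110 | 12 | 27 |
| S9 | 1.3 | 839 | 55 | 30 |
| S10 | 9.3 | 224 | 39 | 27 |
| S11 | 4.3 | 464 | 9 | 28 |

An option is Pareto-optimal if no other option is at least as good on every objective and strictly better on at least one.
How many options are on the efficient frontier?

8

S1: dominated by S6 (defect rate 8.1≤8.1, capacity 417≥397, unit cost 25≤56, lead time 7≤8).
S2: not dominated.
S3: not dominated.
S4: not dominated (best defect rate).
S5: not dominated.
S6: not dominated (best lead time).
S7: dominated by S3 (defect rate 5.2≤6.3, capacity 518≥491, unit cost 40≤50, lead time 19≤20).
S8: not dominated.
S9: not dominated (best capacity).
S10: dominated by S5 (defect rate 1.8≤9.3, capacity 276≥224, unit cost 20≤39, lead time 22≤27).
S11: not dominated (best unit cost).
Pareto-optimal: S2, S3, S4, S5, S6, S8, S9, S11 → 8.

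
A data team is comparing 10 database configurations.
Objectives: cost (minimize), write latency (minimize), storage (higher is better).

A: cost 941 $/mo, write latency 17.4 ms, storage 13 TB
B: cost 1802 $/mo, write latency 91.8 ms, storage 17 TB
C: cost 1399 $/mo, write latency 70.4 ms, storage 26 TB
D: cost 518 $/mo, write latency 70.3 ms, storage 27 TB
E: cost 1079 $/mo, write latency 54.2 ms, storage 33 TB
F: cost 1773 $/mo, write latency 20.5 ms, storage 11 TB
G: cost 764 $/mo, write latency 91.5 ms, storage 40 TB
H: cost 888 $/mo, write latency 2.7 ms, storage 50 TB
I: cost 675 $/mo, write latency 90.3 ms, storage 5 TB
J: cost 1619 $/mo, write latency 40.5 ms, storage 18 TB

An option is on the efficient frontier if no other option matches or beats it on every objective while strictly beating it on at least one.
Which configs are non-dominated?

A: dominated by H (cost 888≤941, write latency 2.7≤17.4, storage 50≥13).
B: dominated by C (cost 1399≤1802, write latency 70.4≤91.8, storage 26≥17).
C: dominated by D (cost 518≤1399, write latency 70.3≤70.4, storage 27≥26).
D: not dominated (best cost).
E: dominated by H (cost 888≤1079, write latency 2.7≤54.2, storage 50≥33).
F: dominated by A (cost 941≤1773, write latency 17.4≤20.5, storage 13≥11).
G: not dominated.
H: not dominated (best write latency).
I: dominated by D (cost 518≤675, write latency 70.3≤90.3, storage 27≥5).
J: dominated by H (cost 888≤1619, write latency 2.7≤40.5, storage 50≥18).

D, G, H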